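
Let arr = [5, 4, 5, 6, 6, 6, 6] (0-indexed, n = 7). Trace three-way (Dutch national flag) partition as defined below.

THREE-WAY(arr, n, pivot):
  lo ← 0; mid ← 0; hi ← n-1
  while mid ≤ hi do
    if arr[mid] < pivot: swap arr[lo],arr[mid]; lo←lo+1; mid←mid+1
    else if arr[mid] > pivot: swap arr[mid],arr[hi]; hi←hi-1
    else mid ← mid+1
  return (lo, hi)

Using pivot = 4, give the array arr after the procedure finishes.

lo=0 mid=0 hi=6
5>4: swap(0,6), hi=5 ⇒ [6, 4, 5, 6, 6, 6, 5]
6>4: swap(0,5), hi=4 ⇒ [6, 4, 5, 6, 6, 6, 5]
6>4: swap(0,4), hi=3 ⇒ [6, 4, 5, 6, 6, 6, 5]
6>4: swap(0,3), hi=2 ⇒ [6, 4, 5, 6, 6, 6, 5]
6>4: swap(0,2), hi=1 ⇒ [5, 4, 6, 6, 6, 6, 5]
5>4: swap(0,1), hi=0 ⇒ [4, 5, 6, 6, 6, 6, 5]
4=4: mid=1
done. lo=0 hi=0; arr=[4, 5, 6, 6, 6, 6, 5]

[4, 5, 6, 6, 6, 6, 5]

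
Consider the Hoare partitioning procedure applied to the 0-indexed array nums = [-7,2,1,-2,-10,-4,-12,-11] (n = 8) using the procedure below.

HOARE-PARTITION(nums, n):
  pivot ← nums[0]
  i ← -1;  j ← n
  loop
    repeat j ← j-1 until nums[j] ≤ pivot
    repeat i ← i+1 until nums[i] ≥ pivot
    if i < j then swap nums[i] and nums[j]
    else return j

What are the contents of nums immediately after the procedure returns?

pivot = nums[0] = -7; i = -1, j = 8
j→7 (nums[7]=-11≤-7), i→0 (nums[0]=-7≥-7); i<j, swap → [-11,2,1,-2,-10,-4,-12,-7]
j→6 (nums[6]=-12≤-7), i→1 (nums[1]=2≥-7); i<j, swap → [-11,-12,1,-2,-10,-4,2,-7]
j→4 (nums[4]=-10≤-7), i→2 (nums[2]=1≥-7); i<j, swap → [-11,-12,-10,-2,1,-4,2,-7]
j→2, i→3; i≥j, return j=2. nums = [-11,-12,-10,-2,1,-4,2,-7]

[-11,-12,-10,-2,1,-4,2,-7]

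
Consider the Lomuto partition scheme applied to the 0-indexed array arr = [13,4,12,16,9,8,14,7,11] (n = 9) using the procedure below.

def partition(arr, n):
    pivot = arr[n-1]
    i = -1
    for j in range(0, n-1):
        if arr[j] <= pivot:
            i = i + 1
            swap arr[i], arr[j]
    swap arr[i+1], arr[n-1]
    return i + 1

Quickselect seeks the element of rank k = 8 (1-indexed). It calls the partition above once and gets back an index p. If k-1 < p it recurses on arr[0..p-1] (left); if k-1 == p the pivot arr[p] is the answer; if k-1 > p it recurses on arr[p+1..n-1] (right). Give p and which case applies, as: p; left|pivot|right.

4; right

pivot = arr[8] = 11; i = -1
j=0: arr[0]=13 > 11 → no swap
j=1: arr[1]=4 ≤ 11 → i=0, swap arr[0],arr[1] → [4,13,12,16,9,8,14,7,11]
j=2: arr[2]=12 > 11 → no swap
j=3: arr[3]=16 > 11 → no swap
j=4: arr[4]=9 ≤ 11 → i=1, swap arr[1],arr[4] → [4,9,12,16,13,8,14,7,11]
j=5: arr[5]=8 ≤ 11 → i=2, swap arr[2],arr[5] → [4,9,8,16,13,12,14,7,11]
j=6: arr[6]=14 > 11 → no swap
j=7: arr[7]=7 ≤ 11 → i=3, swap arr[3],arr[7] → [4,9,8,7,13,12,14,16,11]
final swap arr[4],arr[8] → [4,9,8,7,11,12,14,16,13]; return 4
p = 4; k-1 = 7 > 4 ⇒ right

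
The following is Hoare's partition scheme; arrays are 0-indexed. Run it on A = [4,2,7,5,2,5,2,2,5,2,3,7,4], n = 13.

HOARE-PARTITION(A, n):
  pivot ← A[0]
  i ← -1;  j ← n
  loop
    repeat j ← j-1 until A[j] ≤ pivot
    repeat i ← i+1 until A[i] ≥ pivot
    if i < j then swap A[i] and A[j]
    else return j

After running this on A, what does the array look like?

pivot = A[0] = 4; i = -1, j = 13
j→12 (A[12]=4≤4), i→0 (A[0]=4≥4); i<j, swap → [4,2,7,5,2,5,2,2,5,2,3,7,4]
j→10 (A[10]=3≤4), i→2 (A[2]=7≥4); i<j, swap → [4,2,3,5,2,5,2,2,5,2,7,7,4]
j→9 (A[9]=2≤4), i→3 (A[3]=5≥4); i<j, swap → [4,2,3,2,2,5,2,2,5,5,7,7,4]
j→7 (A[7]=2≤4), i→5 (A[5]=5≥4); i<j, swap → [4,2,3,2,2,2,2,5,5,5,7,7,4]
j→6, i→7; i≥j, return j=6. A = [4,2,3,2,2,2,2,5,5,5,7,7,4]

[4,2,3,2,2,2,2,5,5,5,7,7,4]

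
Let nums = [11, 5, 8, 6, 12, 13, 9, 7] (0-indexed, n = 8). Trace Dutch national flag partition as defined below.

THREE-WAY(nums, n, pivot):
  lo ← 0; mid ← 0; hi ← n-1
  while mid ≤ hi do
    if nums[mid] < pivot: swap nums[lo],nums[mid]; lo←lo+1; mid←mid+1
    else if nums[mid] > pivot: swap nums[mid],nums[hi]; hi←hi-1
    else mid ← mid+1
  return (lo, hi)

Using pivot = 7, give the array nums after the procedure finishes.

[5, 6, 7, 12, 13, 9, 8, 11]

pivot = 7; lo=0, mid=0, hi=7
nums[mid]=11>7: swap nums[0],nums[7]; hi=6 → [7, 5, 8, 6, 12, 13, 9, 11]
nums[mid]=7=7: mid=1
nums[mid]=5<7: swap nums[0],nums[1]; lo=1,mid=2 → [5, 7, 8, 6, 12, 13, 9, 11]
nums[mid]=8>7: swap nums[2],nums[6]; hi=5 → [5, 7, 9, 6, 12, 13, 8, 11]
nums[mid]=9>7: swap nums[2],nums[5]; hi=4 → [5, 7, 13, 6, 12, 9, 8, 11]
nums[mid]=13>7: swap nums[2],nums[4]; hi=3 → [5, 7, 12, 6, 13, 9, 8, 11]
nums[mid]=12>7: swap nums[2],nums[3]; hi=2 → [5, 7, 6, 12, 13, 9, 8, 11]
nums[mid]=6<7: swap nums[1],nums[2]; lo=2,mid=3 → [5, 6, 7, 12, 13, 9, 8, 11]
end: lo=2, hi=2; nums = [5, 6, 7, 12, 13, 9, 8, 11]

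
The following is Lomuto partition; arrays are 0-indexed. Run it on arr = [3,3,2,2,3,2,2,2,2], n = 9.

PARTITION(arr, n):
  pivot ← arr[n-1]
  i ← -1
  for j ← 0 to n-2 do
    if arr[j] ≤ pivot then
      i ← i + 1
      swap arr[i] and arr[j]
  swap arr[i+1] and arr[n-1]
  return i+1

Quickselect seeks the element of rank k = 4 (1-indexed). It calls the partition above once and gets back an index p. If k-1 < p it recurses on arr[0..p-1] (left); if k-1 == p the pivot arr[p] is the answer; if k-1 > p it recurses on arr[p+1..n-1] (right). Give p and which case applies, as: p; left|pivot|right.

5; left

pivot = arr[8] = 2; i = -1
j=0: arr[0]=3 > 2 → no swap
j=1: arr[1]=3 > 2 → no swap
j=2: arr[2]=2 ≤ 2 → i=0, swap arr[0],arr[2] → [2,3,3,2,3,2,2,2,2]
j=3: arr[3]=2 ≤ 2 → i=1, swap arr[1],arr[3] → [2,2,3,3,3,2,2,2,2]
j=4: arr[4]=3 > 2 → no swap
j=5: arr[5]=2 ≤ 2 → i=2, swap arr[2],arr[5] → [2,2,2,3,3,3,2,2,2]
j=6: arr[6]=2 ≤ 2 → i=3, swap arr[3],arr[6] → [2,2,2,2,3,3,3,2,2]
j=7: arr[7]=2 ≤ 2 → i=4, swap arr[4],arr[7] → [2,2,2,2,2,3,3,3,2]
final swap arr[5],arr[8] → [2,2,2,2,2,2,3,3,3]; return 5
p = 5; k-1 = 3 < 5 ⇒ left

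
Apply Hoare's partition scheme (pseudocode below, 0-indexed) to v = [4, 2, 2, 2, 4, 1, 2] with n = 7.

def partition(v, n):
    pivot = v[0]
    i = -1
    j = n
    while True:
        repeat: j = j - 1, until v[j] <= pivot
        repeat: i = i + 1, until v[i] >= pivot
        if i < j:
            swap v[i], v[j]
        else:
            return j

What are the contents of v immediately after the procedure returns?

[2, 2, 2, 2, 1, 4, 4]

pivot = v[0] = 4; i = -1, j = 7
j→6 (v[6]=2≤4), i→0 (v[0]=4≥4); i<j, swap → [2, 2, 2, 2, 4, 1, 4]
j→5 (v[5]=1≤4), i→4 (v[4]=4≥4); i<j, swap → [2, 2, 2, 2, 1, 4, 4]
j→4, i→5; i≥j, return j=4. v = [2, 2, 2, 2, 1, 4, 4]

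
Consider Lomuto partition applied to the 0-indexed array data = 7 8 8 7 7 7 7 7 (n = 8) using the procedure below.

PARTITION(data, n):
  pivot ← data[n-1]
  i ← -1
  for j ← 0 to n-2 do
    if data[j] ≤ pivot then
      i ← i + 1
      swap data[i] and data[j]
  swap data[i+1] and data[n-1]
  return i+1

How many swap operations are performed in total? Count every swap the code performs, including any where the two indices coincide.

6

pivot = data[7] = 7; i = -1
j=0: data[0]=7 ≤ 7 → i=0, swap data[0],data[0] (no change) → 7 8 8 7 7 7 7 7
j=1: data[1]=8 > 7 → no swap
j=2: data[2]=8 > 7 → no swap
j=3: data[3]=7 ≤ 7 → i=1, swap data[1],data[3] → 7 7 8 8 7 7 7 7
j=4: data[4]=7 ≤ 7 → i=2, swap data[2],data[4] → 7 7 7 8 8 7 7 7
j=5: data[5]=7 ≤ 7 → i=3, swap data[3],data[5] → 7 7 7 7 8 8 7 7
j=6: data[6]=7 ≤ 7 → i=4, swap data[4],data[6] → 7 7 7 7 7 8 8 7
final swap data[5],data[7] → 7 7 7 7 7 7 8 8; return 5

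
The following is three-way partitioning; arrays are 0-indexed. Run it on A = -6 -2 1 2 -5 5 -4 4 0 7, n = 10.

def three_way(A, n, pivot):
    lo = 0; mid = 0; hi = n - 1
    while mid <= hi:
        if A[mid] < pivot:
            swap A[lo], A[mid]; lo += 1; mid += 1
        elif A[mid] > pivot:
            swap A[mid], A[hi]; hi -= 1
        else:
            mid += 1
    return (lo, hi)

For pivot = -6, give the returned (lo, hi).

(0, 0)

lo=0 mid=0 hi=9
-6=-6: mid=1
-2>-6: swap(1,9), hi=8 ⇒ -6 7 1 2 -5 5 -4 4 0 -2
7>-6: swap(1,8), hi=7 ⇒ -6 0 1 2 -5 5 -4 4 7 -2
0>-6: swap(1,7), hi=6 ⇒ -6 4 1 2 -5 5 -4 0 7 -2
4>-6: swap(1,6), hi=5 ⇒ -6 -4 1 2 -5 5 4 0 7 -2
-4>-6: swap(1,5), hi=4 ⇒ -6 5 1 2 -5 -4 4 0 7 -2
5>-6: swap(1,4), hi=3 ⇒ -6 -5 1 2 5 -4 4 0 7 -2
-5>-6: swap(1,3), hi=2 ⇒ -6 2 1 -5 5 -4 4 0 7 -2
2>-6: swap(1,2), hi=1 ⇒ -6 1 2 -5 5 -4 4 0 7 -2
1>-6: swap(1,1), hi=0 ⇒ -6 1 2 -5 5 -4 4 0 7 -2
done. lo=0 hi=0; A=-6 1 2 -5 5 -4 4 0 7 -2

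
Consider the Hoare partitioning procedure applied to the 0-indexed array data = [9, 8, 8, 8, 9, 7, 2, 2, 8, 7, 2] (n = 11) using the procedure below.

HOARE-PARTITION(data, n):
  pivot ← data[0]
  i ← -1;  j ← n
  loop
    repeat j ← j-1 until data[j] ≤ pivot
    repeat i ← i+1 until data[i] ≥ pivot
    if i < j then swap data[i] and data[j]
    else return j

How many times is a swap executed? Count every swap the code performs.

2

pivot = data[0] = 9; i = -1, j = 11
j→10 (data[10]=2≤9), i→0 (data[0]=9≥9); i<j, swap → [2, 8, 8, 8, 9, 7, 2, 2, 8, 7, 9]
j→9 (data[9]=7≤9), i→4 (data[4]=9≥9); i<j, swap → [2, 8, 8, 8, 7, 7, 2, 2, 8, 9, 9]
j→8, i→9; i≥j, return j=8. data = [2, 8, 8, 8, 7, 7, 2, 2, 8, 9, 9]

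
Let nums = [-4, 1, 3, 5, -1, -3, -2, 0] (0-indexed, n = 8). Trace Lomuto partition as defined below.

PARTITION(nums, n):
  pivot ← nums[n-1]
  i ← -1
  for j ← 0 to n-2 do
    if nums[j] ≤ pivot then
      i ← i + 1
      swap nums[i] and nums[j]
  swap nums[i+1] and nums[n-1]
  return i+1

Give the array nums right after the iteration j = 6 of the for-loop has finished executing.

[-4, -1, -3, -2, 1, 3, 5, 0]

pivot = nums[7] = 0; i = -1
j=0: nums[0]=-4 ≤ 0 → i=0, swap nums[0],nums[0] (no change) → [-4, 1, 3, 5, -1, -3, -2, 0]
j=1: nums[1]=1 > 0 → no swap
j=2: nums[2]=3 > 0 → no swap
j=3: nums[3]=5 > 0 → no swap
j=4: nums[4]=-1 ≤ 0 → i=1, swap nums[1],nums[4] → [-4, -1, 3, 5, 1, -3, -2, 0]
j=5: nums[5]=-3 ≤ 0 → i=2, swap nums[2],nums[5] → [-4, -1, -3, 5, 1, 3, -2, 0]
j=6: nums[6]=-2 ≤ 0 → i=3, swap nums[3],nums[6] → [-4, -1, -3, -2, 1, 3, 5, 0]
(after j=6) nums = [-4, -1, -3, -2, 1, 3, 5, 0]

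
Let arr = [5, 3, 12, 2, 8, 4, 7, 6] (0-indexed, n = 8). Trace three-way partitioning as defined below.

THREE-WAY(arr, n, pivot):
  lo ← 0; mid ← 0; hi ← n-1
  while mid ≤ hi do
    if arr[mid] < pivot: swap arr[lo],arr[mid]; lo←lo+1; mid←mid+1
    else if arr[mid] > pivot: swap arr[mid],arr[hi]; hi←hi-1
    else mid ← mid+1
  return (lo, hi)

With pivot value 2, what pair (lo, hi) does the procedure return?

pivot = 2; lo=0, mid=0, hi=7
arr[mid]=5>2: swap arr[0],arr[7]; hi=6 → [6, 3, 12, 2, 8, 4, 7, 5]
arr[mid]=6>2: swap arr[0],arr[6]; hi=5 → [7, 3, 12, 2, 8, 4, 6, 5]
arr[mid]=7>2: swap arr[0],arr[5]; hi=4 → [4, 3, 12, 2, 8, 7, 6, 5]
arr[mid]=4>2: swap arr[0],arr[4]; hi=3 → [8, 3, 12, 2, 4, 7, 6, 5]
arr[mid]=8>2: swap arr[0],arr[3]; hi=2 → [2, 3, 12, 8, 4, 7, 6, 5]
arr[mid]=2=2: mid=1
arr[mid]=3>2: swap arr[1],arr[2]; hi=1 → [2, 12, 3, 8, 4, 7, 6, 5]
arr[mid]=12>2: swap arr[1],arr[1]; hi=0 → [2, 12, 3, 8, 4, 7, 6, 5]
end: lo=0, hi=0; arr = [2, 12, 3, 8, 4, 7, 6, 5]

(0, 0)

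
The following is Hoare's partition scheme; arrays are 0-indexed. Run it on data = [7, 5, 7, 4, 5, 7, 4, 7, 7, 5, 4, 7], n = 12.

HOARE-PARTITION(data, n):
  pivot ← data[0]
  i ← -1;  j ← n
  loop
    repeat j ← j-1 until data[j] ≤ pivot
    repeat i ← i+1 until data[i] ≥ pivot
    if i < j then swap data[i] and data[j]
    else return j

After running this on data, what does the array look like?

[7, 5, 4, 4, 5, 5, 4, 7, 7, 7, 7, 7]

pivot = data[0] = 7; i = -1, j = 12
j→11 (data[11]=7≤7), i→0 (data[0]=7≥7); i<j, swap → [7, 5, 7, 4, 5, 7, 4, 7, 7, 5, 4, 7]
j→10 (data[10]=4≤7), i→2 (data[2]=7≥7); i<j, swap → [7, 5, 4, 4, 5, 7, 4, 7, 7, 5, 7, 7]
j→9 (data[9]=5≤7), i→5 (data[5]=7≥7); i<j, swap → [7, 5, 4, 4, 5, 5, 4, 7, 7, 7, 7, 7]
j→8 (data[8]=7≤7), i→7 (data[7]=7≥7); i<j, swap → [7, 5, 4, 4, 5, 5, 4, 7, 7, 7, 7, 7]
j→7, i→8; i≥j, return j=7. data = [7, 5, 4, 4, 5, 5, 4, 7, 7, 7, 7, 7]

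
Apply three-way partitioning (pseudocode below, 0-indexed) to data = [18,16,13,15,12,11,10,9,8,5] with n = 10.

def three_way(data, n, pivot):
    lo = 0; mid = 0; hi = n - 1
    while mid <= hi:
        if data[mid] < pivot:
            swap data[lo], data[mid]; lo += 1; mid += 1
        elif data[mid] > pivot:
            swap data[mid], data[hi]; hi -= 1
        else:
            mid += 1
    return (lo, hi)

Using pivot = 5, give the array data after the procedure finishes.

lo=0 mid=0 hi=9
18>5: swap(0,9), hi=8 ⇒ [5,16,13,15,12,11,10,9,8,18]
5=5: mid=1
16>5: swap(1,8), hi=7 ⇒ [5,8,13,15,12,11,10,9,16,18]
8>5: swap(1,7), hi=6 ⇒ [5,9,13,15,12,11,10,8,16,18]
9>5: swap(1,6), hi=5 ⇒ [5,10,13,15,12,11,9,8,16,18]
10>5: swap(1,5), hi=4 ⇒ [5,11,13,15,12,10,9,8,16,18]
11>5: swap(1,4), hi=3 ⇒ [5,12,13,15,11,10,9,8,16,18]
12>5: swap(1,3), hi=2 ⇒ [5,15,13,12,11,10,9,8,16,18]
15>5: swap(1,2), hi=1 ⇒ [5,13,15,12,11,10,9,8,16,18]
13>5: swap(1,1), hi=0 ⇒ [5,13,15,12,11,10,9,8,16,18]
done. lo=0 hi=0; data=[5,13,15,12,11,10,9,8,16,18]

[5,13,15,12,11,10,9,8,16,18]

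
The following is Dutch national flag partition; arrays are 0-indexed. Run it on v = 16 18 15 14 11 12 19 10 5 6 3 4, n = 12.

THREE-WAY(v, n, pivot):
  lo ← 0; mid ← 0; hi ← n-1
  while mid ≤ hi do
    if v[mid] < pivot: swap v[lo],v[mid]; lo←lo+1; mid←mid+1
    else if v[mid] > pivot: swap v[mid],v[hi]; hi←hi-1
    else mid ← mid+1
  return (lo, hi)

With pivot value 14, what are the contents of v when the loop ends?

lo=0 mid=0 hi=11
16>14: swap(0,11), hi=10 ⇒ 4 18 15 14 11 12 19 10 5 6 3 16
4<14: swap(0,0), lo=1 mid=1 ⇒ 4 18 15 14 11 12 19 10 5 6 3 16
18>14: swap(1,10), hi=9 ⇒ 4 3 15 14 11 12 19 10 5 6 18 16
3<14: swap(1,1), lo=2 mid=2 ⇒ 4 3 15 14 11 12 19 10 5 6 18 16
15>14: swap(2,9), hi=8 ⇒ 4 3 6 14 11 12 19 10 5 15 18 16
6<14: swap(2,2), lo=3 mid=3 ⇒ 4 3 6 14 11 12 19 10 5 15 18 16
14=14: mid=4
11<14: swap(3,4), lo=4 mid=5 ⇒ 4 3 6 11 14 12 19 10 5 15 18 16
12<14: swap(4,5), lo=5 mid=6 ⇒ 4 3 6 11 12 14 19 10 5 15 18 16
19>14: swap(6,8), hi=7 ⇒ 4 3 6 11 12 14 5 10 19 15 18 16
5<14: swap(5,6), lo=6 mid=7 ⇒ 4 3 6 11 12 5 14 10 19 15 18 16
10<14: swap(6,7), lo=7 mid=8 ⇒ 4 3 6 11 12 5 10 14 19 15 18 16
done. lo=7 hi=7; v=4 3 6 11 12 5 10 14 19 15 18 16

4 3 6 11 12 5 10 14 19 15 18 16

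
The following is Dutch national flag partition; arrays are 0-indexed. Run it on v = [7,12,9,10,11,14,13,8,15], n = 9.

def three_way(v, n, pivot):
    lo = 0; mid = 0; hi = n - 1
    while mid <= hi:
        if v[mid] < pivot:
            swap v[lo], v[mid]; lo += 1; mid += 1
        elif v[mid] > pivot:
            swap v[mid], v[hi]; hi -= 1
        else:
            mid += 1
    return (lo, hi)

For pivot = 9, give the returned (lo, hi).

pivot = 9; lo=0, mid=0, hi=8
v[mid]=7<9: swap v[0],v[0]; lo=1,mid=1 → [7,12,9,10,11,14,13,8,15]
v[mid]=12>9: swap v[1],v[8]; hi=7 → [7,15,9,10,11,14,13,8,12]
v[mid]=15>9: swap v[1],v[7]; hi=6 → [7,8,9,10,11,14,13,15,12]
v[mid]=8<9: swap v[1],v[1]; lo=2,mid=2 → [7,8,9,10,11,14,13,15,12]
v[mid]=9=9: mid=3
v[mid]=10>9: swap v[3],v[6]; hi=5 → [7,8,9,13,11,14,10,15,12]
v[mid]=13>9: swap v[3],v[5]; hi=4 → [7,8,9,14,11,13,10,15,12]
v[mid]=14>9: swap v[3],v[4]; hi=3 → [7,8,9,11,14,13,10,15,12]
v[mid]=11>9: swap v[3],v[3]; hi=2 → [7,8,9,11,14,13,10,15,12]
end: lo=2, hi=2; v = [7,8,9,11,14,13,10,15,12]

(2, 2)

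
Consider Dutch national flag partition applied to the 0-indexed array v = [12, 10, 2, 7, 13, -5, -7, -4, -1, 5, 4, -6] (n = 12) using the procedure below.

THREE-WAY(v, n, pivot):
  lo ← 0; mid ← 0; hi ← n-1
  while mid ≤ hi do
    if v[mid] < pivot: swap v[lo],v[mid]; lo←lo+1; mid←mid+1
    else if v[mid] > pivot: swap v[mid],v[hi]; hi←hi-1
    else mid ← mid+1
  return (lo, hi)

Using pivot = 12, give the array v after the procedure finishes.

pivot = 12; lo=0, mid=0, hi=11
v[mid]=12=12: mid=1
v[mid]=10<12: swap v[0],v[1]; lo=1,mid=2 → [10, 12, 2, 7, 13, -5, -7, -4, -1, 5, 4, -6]
v[mid]=2<12: swap v[1],v[2]; lo=2,mid=3 → [10, 2, 12, 7, 13, -5, -7, -4, -1, 5, 4, -6]
v[mid]=7<12: swap v[2],v[3]; lo=3,mid=4 → [10, 2, 7, 12, 13, -5, -7, -4, -1, 5, 4, -6]
v[mid]=13>12: swap v[4],v[11]; hi=10 → [10, 2, 7, 12, -6, -5, -7, -4, -1, 5, 4, 13]
v[mid]=-6<12: swap v[3],v[4]; lo=4,mid=5 → [10, 2, 7, -6, 12, -5, -7, -4, -1, 5, 4, 13]
v[mid]=-5<12: swap v[4],v[5]; lo=5,mid=6 → [10, 2, 7, -6, -5, 12, -7, -4, -1, 5, 4, 13]
v[mid]=-7<12: swap v[5],v[6]; lo=6,mid=7 → [10, 2, 7, -6, -5, -7, 12, -4, -1, 5, 4, 13]
v[mid]=-4<12: swap v[6],v[7]; lo=7,mid=8 → [10, 2, 7, -6, -5, -7, -4, 12, -1, 5, 4, 13]
v[mid]=-1<12: swap v[7],v[8]; lo=8,mid=9 → [10, 2, 7, -6, -5, -7, -4, -1, 12, 5, 4, 13]
v[mid]=5<12: swap v[8],v[9]; lo=9,mid=10 → [10, 2, 7, -6, -5, -7, -4, -1, 5, 12, 4, 13]
v[mid]=4<12: swap v[9],v[10]; lo=10,mid=11 → [10, 2, 7, -6, -5, -7, -4, -1, 5, 4, 12, 13]
end: lo=10, hi=10; v = [10, 2, 7, -6, -5, -7, -4, -1, 5, 4, 12, 13]

[10, 2, 7, -6, -5, -7, -4, -1, 5, 4, 12, 13]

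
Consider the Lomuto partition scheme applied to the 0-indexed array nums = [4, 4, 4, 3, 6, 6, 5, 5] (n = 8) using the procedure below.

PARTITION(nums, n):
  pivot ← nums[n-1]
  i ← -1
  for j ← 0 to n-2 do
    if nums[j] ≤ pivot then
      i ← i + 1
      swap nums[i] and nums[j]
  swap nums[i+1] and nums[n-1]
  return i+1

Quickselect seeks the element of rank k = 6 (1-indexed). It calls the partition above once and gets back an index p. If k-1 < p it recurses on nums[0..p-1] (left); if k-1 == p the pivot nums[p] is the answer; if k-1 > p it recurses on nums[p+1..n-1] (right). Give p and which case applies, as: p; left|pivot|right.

pivot = nums[7] = 5; i = -1
j=0: nums[0]=4 ≤ 5 → i=0, swap nums[0],nums[0] (no change) → [4, 4, 4, 3, 6, 6, 5, 5]
j=1: nums[1]=4 ≤ 5 → i=1, swap nums[1],nums[1] (no change) → [4, 4, 4, 3, 6, 6, 5, 5]
j=2: nums[2]=4 ≤ 5 → i=2, swap nums[2],nums[2] (no change) → [4, 4, 4, 3, 6, 6, 5, 5]
j=3: nums[3]=3 ≤ 5 → i=3, swap nums[3],nums[3] (no change) → [4, 4, 4, 3, 6, 6, 5, 5]
j=4: nums[4]=6 > 5 → no swap
j=5: nums[5]=6 > 5 → no swap
j=6: nums[6]=5 ≤ 5 → i=4, swap nums[4],nums[6] → [4, 4, 4, 3, 5, 6, 6, 5]
final swap nums[5],nums[7] → [4, 4, 4, 3, 5, 5, 6, 6]; return 5
p = 5; k-1 = 5 == 5 ⇒ pivot

5; pivot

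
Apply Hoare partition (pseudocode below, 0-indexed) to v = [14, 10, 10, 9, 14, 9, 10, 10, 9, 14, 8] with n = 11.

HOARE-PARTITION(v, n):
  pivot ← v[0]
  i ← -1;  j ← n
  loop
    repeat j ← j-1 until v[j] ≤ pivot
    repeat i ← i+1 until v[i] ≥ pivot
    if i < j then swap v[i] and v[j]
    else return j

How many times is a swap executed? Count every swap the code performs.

2

pivot=14
j stops at 10 (8), i stops at 0 (14); swap ⇒ [8, 10, 10, 9, 14, 9, 10, 10, 9, 14, 14]
j stops at 9 (14), i stops at 4 (14); swap ⇒ [8, 10, 10, 9, 14, 9, 10, 10, 9, 14, 14]
j stops at 8, i stops at 9; i≥j ⇒ return 8. v=[8, 10, 10, 9, 14, 9, 10, 10, 9, 14, 14]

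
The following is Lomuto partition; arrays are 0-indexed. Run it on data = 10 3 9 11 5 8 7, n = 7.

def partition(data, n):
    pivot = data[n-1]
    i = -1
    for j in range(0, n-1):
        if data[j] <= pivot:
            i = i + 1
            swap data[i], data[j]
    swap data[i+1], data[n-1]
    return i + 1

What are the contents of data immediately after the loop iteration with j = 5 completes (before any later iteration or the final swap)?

3 5 9 11 10 8 7

pivot = data[6] = 7; i = -1
j=0: data[0]=10 > 7 → no swap
j=1: data[1]=3 ≤ 7 → i=0, swap data[0],data[1] → 3 10 9 11 5 8 7
j=2: data[2]=9 > 7 → no swap
j=3: data[3]=11 > 7 → no swap
j=4: data[4]=5 ≤ 7 → i=1, swap data[1],data[4] → 3 5 9 11 10 8 7
j=5: data[5]=8 > 7 → no swap
(after j=5) data = 3 5 9 11 10 8 7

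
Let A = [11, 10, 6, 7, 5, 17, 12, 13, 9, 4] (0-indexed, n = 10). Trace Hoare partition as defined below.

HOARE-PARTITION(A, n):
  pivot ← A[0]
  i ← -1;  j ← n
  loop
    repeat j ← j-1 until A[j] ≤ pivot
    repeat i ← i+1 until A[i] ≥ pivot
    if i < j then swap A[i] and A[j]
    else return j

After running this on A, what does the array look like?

pivot=11
j stops at 9 (4), i stops at 0 (11); swap ⇒ [4, 10, 6, 7, 5, 17, 12, 13, 9, 11]
j stops at 8 (9), i stops at 5 (17); swap ⇒ [4, 10, 6, 7, 5, 9, 12, 13, 17, 11]
j stops at 5, i stops at 6; i≥j ⇒ return 5. A=[4, 10, 6, 7, 5, 9, 12, 13, 17, 11]

[4, 10, 6, 7, 5, 9, 12, 13, 17, 11]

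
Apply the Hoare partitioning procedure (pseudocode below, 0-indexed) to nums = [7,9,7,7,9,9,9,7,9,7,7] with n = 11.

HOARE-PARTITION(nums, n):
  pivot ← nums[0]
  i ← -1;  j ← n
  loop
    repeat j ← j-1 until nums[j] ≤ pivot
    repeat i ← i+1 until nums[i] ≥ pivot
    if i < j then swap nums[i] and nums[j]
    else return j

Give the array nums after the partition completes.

pivot=7
j stops at 10 (7), i stops at 0 (7); swap ⇒ [7,9,7,7,9,9,9,7,9,7,7]
j stops at 9 (7), i stops at 1 (9); swap ⇒ [7,7,7,7,9,9,9,7,9,9,7]
j stops at 7 (7), i stops at 2 (7); swap ⇒ [7,7,7,7,9,9,9,7,9,9,7]
j stops at 3, i stops at 3; i≥j ⇒ return 3. nums=[7,7,7,7,9,9,9,7,9,9,7]

[7,7,7,7,9,9,9,7,9,9,7]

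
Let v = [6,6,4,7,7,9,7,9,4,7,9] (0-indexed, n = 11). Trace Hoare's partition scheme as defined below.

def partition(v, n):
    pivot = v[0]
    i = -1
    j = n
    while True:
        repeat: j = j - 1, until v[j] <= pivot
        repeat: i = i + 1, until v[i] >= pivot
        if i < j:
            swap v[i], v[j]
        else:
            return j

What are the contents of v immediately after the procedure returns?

pivot = v[0] = 6; i = -1, j = 11
j→8 (v[8]=4≤6), i→0 (v[0]=6≥6); i<j, swap → [4,6,4,7,7,9,7,9,6,7,9]
j→2 (v[2]=4≤6), i→1 (v[1]=6≥6); i<j, swap → [4,4,6,7,7,9,7,9,6,7,9]
j→1, i→2; i≥j, return j=1. v = [4,4,6,7,7,9,7,9,6,7,9]

[4,4,6,7,7,9,7,9,6,7,9]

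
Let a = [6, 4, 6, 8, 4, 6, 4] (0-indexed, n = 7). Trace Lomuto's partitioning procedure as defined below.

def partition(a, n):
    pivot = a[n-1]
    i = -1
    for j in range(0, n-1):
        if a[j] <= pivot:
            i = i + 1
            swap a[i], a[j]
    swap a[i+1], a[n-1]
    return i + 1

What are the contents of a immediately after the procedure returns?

pivot = a[6] = 4; i = -1
j=0: a[0]=6 > 4 → no swap
j=1: a[1]=4 ≤ 4 → i=0, swap a[0],a[1] → [4, 6, 6, 8, 4, 6, 4]
j=2: a[2]=6 > 4 → no swap
j=3: a[3]=8 > 4 → no swap
j=4: a[4]=4 ≤ 4 → i=1, swap a[1],a[4] → [4, 4, 6, 8, 6, 6, 4]
j=5: a[5]=6 > 4 → no swap
final swap a[2],a[6] → [4, 4, 4, 8, 6, 6, 6]; return 2

[4, 4, 4, 8, 6, 6, 6]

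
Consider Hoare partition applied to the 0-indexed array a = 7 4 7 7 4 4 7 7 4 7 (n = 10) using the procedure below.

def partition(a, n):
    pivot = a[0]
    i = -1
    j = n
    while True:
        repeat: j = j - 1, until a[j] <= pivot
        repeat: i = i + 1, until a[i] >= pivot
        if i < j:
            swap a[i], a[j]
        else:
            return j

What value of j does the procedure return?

pivot=7
j stops at 9 (7), i stops at 0 (7); swap ⇒ 7 4 7 7 4 4 7 7 4 7
j stops at 8 (4), i stops at 2 (7); swap ⇒ 7 4 4 7 4 4 7 7 7 7
j stops at 7 (7), i stops at 3 (7); swap ⇒ 7 4 4 7 4 4 7 7 7 7
j stops at 6, i stops at 6; i≥j ⇒ return 6. a=7 4 4 7 4 4 7 7 7 7

6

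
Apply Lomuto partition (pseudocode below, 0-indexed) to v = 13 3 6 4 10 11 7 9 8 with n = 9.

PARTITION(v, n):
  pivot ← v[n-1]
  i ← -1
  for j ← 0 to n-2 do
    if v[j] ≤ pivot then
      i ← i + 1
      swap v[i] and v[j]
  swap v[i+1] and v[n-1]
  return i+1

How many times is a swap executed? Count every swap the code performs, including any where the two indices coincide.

5

pivot=8, i=-1
j=0: 13>8, skip
j=1: 3≤8, i=0, swap(0,1) ⇒ 3 13 6 4 10 11 7 9 8
j=2: 6≤8, i=1, swap(1,2) ⇒ 3 6 13 4 10 11 7 9 8
j=3: 4≤8, i=2, swap(2,3) ⇒ 3 6 4 13 10 11 7 9 8
j=4: 10>8, skip
j=5: 11>8, skip
j=6: 7≤8, i=3, swap(3,6) ⇒ 3 6 4 7 10 11 13 9 8
j=7: 9>8, skip
swap(4,8) ⇒ 3 6 4 7 8 11 13 9 10; return 4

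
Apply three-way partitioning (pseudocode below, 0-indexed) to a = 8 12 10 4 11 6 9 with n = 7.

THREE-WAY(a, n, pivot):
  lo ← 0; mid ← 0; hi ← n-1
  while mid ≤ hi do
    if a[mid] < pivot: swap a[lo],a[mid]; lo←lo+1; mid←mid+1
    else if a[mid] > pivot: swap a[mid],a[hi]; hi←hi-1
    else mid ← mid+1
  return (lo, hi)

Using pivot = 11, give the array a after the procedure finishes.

8 9 10 4 6 11 12

lo=0 mid=0 hi=6
8<11: swap(0,0), lo=1 mid=1 ⇒ 8 12 10 4 11 6 9
12>11: swap(1,6), hi=5 ⇒ 8 9 10 4 11 6 12
9<11: swap(1,1), lo=2 mid=2 ⇒ 8 9 10 4 11 6 12
10<11: swap(2,2), lo=3 mid=3 ⇒ 8 9 10 4 11 6 12
4<11: swap(3,3), lo=4 mid=4 ⇒ 8 9 10 4 11 6 12
11=11: mid=5
6<11: swap(4,5), lo=5 mid=6 ⇒ 8 9 10 4 6 11 12
done. lo=5 hi=5; a=8 9 10 4 6 11 12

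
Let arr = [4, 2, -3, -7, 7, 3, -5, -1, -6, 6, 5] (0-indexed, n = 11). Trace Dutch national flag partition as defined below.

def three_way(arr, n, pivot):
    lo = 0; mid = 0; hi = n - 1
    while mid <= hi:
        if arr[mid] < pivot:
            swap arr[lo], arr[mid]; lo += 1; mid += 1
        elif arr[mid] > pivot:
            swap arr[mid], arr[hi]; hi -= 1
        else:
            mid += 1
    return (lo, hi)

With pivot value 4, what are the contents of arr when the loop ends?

[2, -3, -7, -6, 3, -5, -1, 4, 6, 5, 7]

lo=0 mid=0 hi=10
4=4: mid=1
2<4: swap(0,1), lo=1 mid=2 ⇒ [2, 4, -3, -7, 7, 3, -5, -1, -6, 6, 5]
-3<4: swap(1,2), lo=2 mid=3 ⇒ [2, -3, 4, -7, 7, 3, -5, -1, -6, 6, 5]
-7<4: swap(2,3), lo=3 mid=4 ⇒ [2, -3, -7, 4, 7, 3, -5, -1, -6, 6, 5]
7>4: swap(4,10), hi=9 ⇒ [2, -3, -7, 4, 5, 3, -5, -1, -6, 6, 7]
5>4: swap(4,9), hi=8 ⇒ [2, -3, -7, 4, 6, 3, -5, -1, -6, 5, 7]
6>4: swap(4,8), hi=7 ⇒ [2, -3, -7, 4, -6, 3, -5, -1, 6, 5, 7]
-6<4: swap(3,4), lo=4 mid=5 ⇒ [2, -3, -7, -6, 4, 3, -5, -1, 6, 5, 7]
3<4: swap(4,5), lo=5 mid=6 ⇒ [2, -3, -7, -6, 3, 4, -5, -1, 6, 5, 7]
-5<4: swap(5,6), lo=6 mid=7 ⇒ [2, -3, -7, -6, 3, -5, 4, -1, 6, 5, 7]
-1<4: swap(6,7), lo=7 mid=8 ⇒ [2, -3, -7, -6, 3, -5, -1, 4, 6, 5, 7]
done. lo=7 hi=7; arr=[2, -3, -7, -6, 3, -5, -1, 4, 6, 5, 7]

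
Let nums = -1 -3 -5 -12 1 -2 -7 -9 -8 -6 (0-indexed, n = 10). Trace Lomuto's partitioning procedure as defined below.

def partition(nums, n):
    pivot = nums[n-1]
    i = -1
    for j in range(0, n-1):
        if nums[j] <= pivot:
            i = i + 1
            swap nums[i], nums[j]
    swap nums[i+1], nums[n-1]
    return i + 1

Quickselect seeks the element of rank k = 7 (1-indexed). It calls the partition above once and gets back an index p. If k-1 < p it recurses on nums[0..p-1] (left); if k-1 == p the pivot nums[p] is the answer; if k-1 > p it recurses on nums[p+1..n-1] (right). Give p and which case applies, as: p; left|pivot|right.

4; right

pivot=-6, i=-1
j=0: -1>-6, skip
j=1: -3>-6, skip
j=2: -5>-6, skip
j=3: -12≤-6, i=0, swap(0,3) ⇒ -12 -3 -5 -1 1 -2 -7 -9 -8 -6
j=4: 1>-6, skip
j=5: -2>-6, skip
j=6: -7≤-6, i=1, swap(1,6) ⇒ -12 -7 -5 -1 1 -2 -3 -9 -8 -6
j=7: -9≤-6, i=2, swap(2,7) ⇒ -12 -7 -9 -1 1 -2 -3 -5 -8 -6
j=8: -8≤-6, i=3, swap(3,8) ⇒ -12 -7 -9 -8 1 -2 -3 -5 -1 -6
swap(4,9) ⇒ -12 -7 -9 -8 -6 -2 -3 -5 -1 1; return 4
p = 4; k-1 = 6 > 4 ⇒ right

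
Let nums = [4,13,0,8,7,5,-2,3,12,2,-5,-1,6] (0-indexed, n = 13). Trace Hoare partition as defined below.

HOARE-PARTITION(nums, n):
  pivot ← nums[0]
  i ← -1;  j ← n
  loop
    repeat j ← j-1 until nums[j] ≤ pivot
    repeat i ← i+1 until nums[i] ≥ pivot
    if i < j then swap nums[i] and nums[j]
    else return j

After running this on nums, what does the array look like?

pivot=4
j stops at 11 (-1), i stops at 0 (4); swap ⇒ [-1,13,0,8,7,5,-2,3,12,2,-5,4,6]
j stops at 10 (-5), i stops at 1 (13); swap ⇒ [-1,-5,0,8,7,5,-2,3,12,2,13,4,6]
j stops at 9 (2), i stops at 3 (8); swap ⇒ [-1,-5,0,2,7,5,-2,3,12,8,13,4,6]
j stops at 7 (3), i stops at 4 (7); swap ⇒ [-1,-5,0,2,3,5,-2,7,12,8,13,4,6]
j stops at 6 (-2), i stops at 5 (5); swap ⇒ [-1,-5,0,2,3,-2,5,7,12,8,13,4,6]
j stops at 5, i stops at 6; i≥j ⇒ return 5. nums=[-1,-5,0,2,3,-2,5,7,12,8,13,4,6]

[-1,-5,0,2,3,-2,5,7,12,8,13,4,6]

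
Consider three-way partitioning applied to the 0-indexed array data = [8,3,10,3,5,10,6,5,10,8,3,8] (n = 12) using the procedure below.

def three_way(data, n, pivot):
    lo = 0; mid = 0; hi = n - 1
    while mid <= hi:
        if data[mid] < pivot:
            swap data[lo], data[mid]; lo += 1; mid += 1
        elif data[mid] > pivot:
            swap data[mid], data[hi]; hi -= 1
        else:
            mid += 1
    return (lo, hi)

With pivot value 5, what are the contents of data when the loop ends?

lo=0 mid=0 hi=11
8>5: swap(0,11), hi=10 ⇒ [8,3,10,3,5,10,6,5,10,8,3,8]
8>5: swap(0,10), hi=9 ⇒ [3,3,10,3,5,10,6,5,10,8,8,8]
3<5: swap(0,0), lo=1 mid=1 ⇒ [3,3,10,3,5,10,6,5,10,8,8,8]
3<5: swap(1,1), lo=2 mid=2 ⇒ [3,3,10,3,5,10,6,5,10,8,8,8]
10>5: swap(2,9), hi=8 ⇒ [3,3,8,3,5,10,6,5,10,10,8,8]
8>5: swap(2,8), hi=7 ⇒ [3,3,10,3,5,10,6,5,8,10,8,8]
10>5: swap(2,7), hi=6 ⇒ [3,3,5,3,5,10,6,10,8,10,8,8]
5=5: mid=3
3<5: swap(2,3), lo=3 mid=4 ⇒ [3,3,3,5,5,10,6,10,8,10,8,8]
5=5: mid=5
10>5: swap(5,6), hi=5 ⇒ [3,3,3,5,5,6,10,10,8,10,8,8]
6>5: swap(5,5), hi=4 ⇒ [3,3,3,5,5,6,10,10,8,10,8,8]
done. lo=3 hi=4; data=[3,3,3,5,5,6,10,10,8,10,8,8]

[3,3,3,5,5,6,10,10,8,10,8,8]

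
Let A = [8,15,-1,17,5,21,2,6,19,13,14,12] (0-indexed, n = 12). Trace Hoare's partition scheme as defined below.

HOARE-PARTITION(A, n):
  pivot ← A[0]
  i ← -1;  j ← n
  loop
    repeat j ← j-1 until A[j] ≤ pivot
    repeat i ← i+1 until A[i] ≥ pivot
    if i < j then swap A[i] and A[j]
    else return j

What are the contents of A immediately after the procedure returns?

pivot = A[0] = 8; i = -1, j = 12
j→7 (A[7]=6≤8), i→0 (A[0]=8≥8); i<j, swap → [6,15,-1,17,5,21,2,8,19,13,14,12]
j→6 (A[6]=2≤8), i→1 (A[1]=15≥8); i<j, swap → [6,2,-1,17,5,21,15,8,19,13,14,12]
j→4 (A[4]=5≤8), i→3 (A[3]=17≥8); i<j, swap → [6,2,-1,5,17,21,15,8,19,13,14,12]
j→3, i→4; i≥j, return j=3. A = [6,2,-1,5,17,21,15,8,19,13,14,12]

[6,2,-1,5,17,21,15,8,19,13,14,12]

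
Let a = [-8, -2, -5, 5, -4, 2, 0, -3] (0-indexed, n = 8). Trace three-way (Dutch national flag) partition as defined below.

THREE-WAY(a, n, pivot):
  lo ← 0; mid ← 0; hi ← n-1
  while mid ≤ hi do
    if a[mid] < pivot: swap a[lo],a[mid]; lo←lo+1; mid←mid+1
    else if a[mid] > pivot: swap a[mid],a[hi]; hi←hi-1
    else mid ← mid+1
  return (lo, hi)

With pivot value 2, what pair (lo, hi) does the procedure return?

lo=0 mid=0 hi=7
-8<2: swap(0,0), lo=1 mid=1 ⇒ [-8, -2, -5, 5, -4, 2, 0, -3]
-2<2: swap(1,1), lo=2 mid=2 ⇒ [-8, -2, -5, 5, -4, 2, 0, -3]
-5<2: swap(2,2), lo=3 mid=3 ⇒ [-8, -2, -5, 5, -4, 2, 0, -3]
5>2: swap(3,7), hi=6 ⇒ [-8, -2, -5, -3, -4, 2, 0, 5]
-3<2: swap(3,3), lo=4 mid=4 ⇒ [-8, -2, -5, -3, -4, 2, 0, 5]
-4<2: swap(4,4), lo=5 mid=5 ⇒ [-8, -2, -5, -3, -4, 2, 0, 5]
2=2: mid=6
0<2: swap(5,6), lo=6 mid=7 ⇒ [-8, -2, -5, -3, -4, 0, 2, 5]
done. lo=6 hi=6; a=[-8, -2, -5, -3, -4, 0, 2, 5]

(6, 6)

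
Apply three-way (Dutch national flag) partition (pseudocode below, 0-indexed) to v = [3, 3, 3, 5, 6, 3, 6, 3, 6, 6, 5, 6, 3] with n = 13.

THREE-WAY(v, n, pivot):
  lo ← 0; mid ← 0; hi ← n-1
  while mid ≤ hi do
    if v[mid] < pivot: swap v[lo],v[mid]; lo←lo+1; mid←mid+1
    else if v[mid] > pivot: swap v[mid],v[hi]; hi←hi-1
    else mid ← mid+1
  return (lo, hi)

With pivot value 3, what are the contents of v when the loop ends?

lo=0 mid=0 hi=12
3=3: mid=1
3=3: mid=2
3=3: mid=3
5>3: swap(3,12), hi=11 ⇒ [3, 3, 3, 3, 6, 3, 6, 3, 6, 6, 5, 6, 5]
3=3: mid=4
6>3: swap(4,11), hi=10 ⇒ [3, 3, 3, 3, 6, 3, 6, 3, 6, 6, 5, 6, 5]
6>3: swap(4,10), hi=9 ⇒ [3, 3, 3, 3, 5, 3, 6, 3, 6, 6, 6, 6, 5]
5>3: swap(4,9), hi=8 ⇒ [3, 3, 3, 3, 6, 3, 6, 3, 6, 5, 6, 6, 5]
6>3: swap(4,8), hi=7 ⇒ [3, 3, 3, 3, 6, 3, 6, 3, 6, 5, 6, 6, 5]
6>3: swap(4,7), hi=6 ⇒ [3, 3, 3, 3, 3, 3, 6, 6, 6, 5, 6, 6, 5]
3=3: mid=5
3=3: mid=6
6>3: swap(6,6), hi=5 ⇒ [3, 3, 3, 3, 3, 3, 6, 6, 6, 5, 6, 6, 5]
done. lo=0 hi=5; v=[3, 3, 3, 3, 3, 3, 6, 6, 6, 5, 6, 6, 5]

[3, 3, 3, 3, 3, 3, 6, 6, 6, 5, 6, 6, 5]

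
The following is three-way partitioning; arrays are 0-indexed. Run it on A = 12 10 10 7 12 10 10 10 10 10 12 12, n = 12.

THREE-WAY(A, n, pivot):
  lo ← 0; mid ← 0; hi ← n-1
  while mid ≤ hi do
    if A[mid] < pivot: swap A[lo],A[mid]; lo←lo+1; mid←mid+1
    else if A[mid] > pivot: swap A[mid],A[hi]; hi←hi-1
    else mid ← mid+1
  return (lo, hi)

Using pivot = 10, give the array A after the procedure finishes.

7 10 10 10 10 10 10 10 12 12 12 12

lo=0 mid=0 hi=11
12>10: swap(0,11), hi=10 ⇒ 12 10 10 7 12 10 10 10 10 10 12 12
12>10: swap(0,10), hi=9 ⇒ 12 10 10 7 12 10 10 10 10 10 12 12
12>10: swap(0,9), hi=8 ⇒ 10 10 10 7 12 10 10 10 10 12 12 12
10=10: mid=1
10=10: mid=2
10=10: mid=3
7<10: swap(0,3), lo=1 mid=4 ⇒ 7 10 10 10 12 10 10 10 10 12 12 12
12>10: swap(4,8), hi=7 ⇒ 7 10 10 10 10 10 10 10 12 12 12 12
10=10: mid=5
10=10: mid=6
10=10: mid=7
10=10: mid=8
done. lo=1 hi=7; A=7 10 10 10 10 10 10 10 12 12 12 12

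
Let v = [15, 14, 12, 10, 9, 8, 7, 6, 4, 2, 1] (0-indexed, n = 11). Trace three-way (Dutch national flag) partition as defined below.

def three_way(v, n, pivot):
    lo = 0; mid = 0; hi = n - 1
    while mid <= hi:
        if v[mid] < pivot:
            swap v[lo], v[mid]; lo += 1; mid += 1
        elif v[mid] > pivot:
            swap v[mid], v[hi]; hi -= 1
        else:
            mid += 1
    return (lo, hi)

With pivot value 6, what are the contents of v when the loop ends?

[1, 2, 4, 6, 8, 7, 9, 10, 12, 14, 15]

pivot = 6; lo=0, mid=0, hi=10
v[mid]=15>6: swap v[0],v[10]; hi=9 → [1, 14, 12, 10, 9, 8, 7, 6, 4, 2, 15]
v[mid]=1<6: swap v[0],v[0]; lo=1,mid=1 → [1, 14, 12, 10, 9, 8, 7, 6, 4, 2, 15]
v[mid]=14>6: swap v[1],v[9]; hi=8 → [1, 2, 12, 10, 9, 8, 7, 6, 4, 14, 15]
v[mid]=2<6: swap v[1],v[1]; lo=2,mid=2 → [1, 2, 12, 10, 9, 8, 7, 6, 4, 14, 15]
v[mid]=12>6: swap v[2],v[8]; hi=7 → [1, 2, 4, 10, 9, 8, 7, 6, 12, 14, 15]
v[mid]=4<6: swap v[2],v[2]; lo=3,mid=3 → [1, 2, 4, 10, 9, 8, 7, 6, 12, 14, 15]
v[mid]=10>6: swap v[3],v[7]; hi=6 → [1, 2, 4, 6, 9, 8, 7, 10, 12, 14, 15]
v[mid]=6=6: mid=4
v[mid]=9>6: swap v[4],v[6]; hi=5 → [1, 2, 4, 6, 7, 8, 9, 10, 12, 14, 15]
v[mid]=7>6: swap v[4],v[5]; hi=4 → [1, 2, 4, 6, 8, 7, 9, 10, 12, 14, 15]
v[mid]=8>6: swap v[4],v[4]; hi=3 → [1, 2, 4, 6, 8, 7, 9, 10, 12, 14, 15]
end: lo=3, hi=3; v = [1, 2, 4, 6, 8, 7, 9, 10, 12, 14, 15]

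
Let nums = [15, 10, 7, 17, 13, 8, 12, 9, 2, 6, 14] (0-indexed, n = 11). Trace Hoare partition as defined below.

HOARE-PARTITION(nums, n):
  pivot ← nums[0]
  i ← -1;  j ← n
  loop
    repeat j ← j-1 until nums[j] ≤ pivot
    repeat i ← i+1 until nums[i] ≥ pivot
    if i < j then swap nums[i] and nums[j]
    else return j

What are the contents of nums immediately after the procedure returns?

pivot=15
j stops at 10 (14), i stops at 0 (15); swap ⇒ [14, 10, 7, 17, 13, 8, 12, 9, 2, 6, 15]
j stops at 9 (6), i stops at 3 (17); swap ⇒ [14, 10, 7, 6, 13, 8, 12, 9, 2, 17, 15]
j stops at 8, i stops at 9; i≥j ⇒ return 8. nums=[14, 10, 7, 6, 13, 8, 12, 9, 2, 17, 15]

[14, 10, 7, 6, 13, 8, 12, 9, 2, 17, 15]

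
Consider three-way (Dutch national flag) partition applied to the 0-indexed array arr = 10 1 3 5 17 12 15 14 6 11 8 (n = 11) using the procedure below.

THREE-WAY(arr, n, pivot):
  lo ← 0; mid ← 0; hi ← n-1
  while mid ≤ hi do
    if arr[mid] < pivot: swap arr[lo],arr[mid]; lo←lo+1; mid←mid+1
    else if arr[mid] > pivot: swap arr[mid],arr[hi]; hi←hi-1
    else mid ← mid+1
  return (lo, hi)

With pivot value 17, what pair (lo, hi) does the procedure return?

pivot = 17; lo=0, mid=0, hi=10
arr[mid]=10<17: swap arr[0],arr[0]; lo=1,mid=1 → 10 1 3 5 17 12 15 14 6 11 8
arr[mid]=1<17: swap arr[1],arr[1]; lo=2,mid=2 → 10 1 3 5 17 12 15 14 6 11 8
arr[mid]=3<17: swap arr[2],arr[2]; lo=3,mid=3 → 10 1 3 5 17 12 15 14 6 11 8
arr[mid]=5<17: swap arr[3],arr[3]; lo=4,mid=4 → 10 1 3 5 17 12 15 14 6 11 8
arr[mid]=17=17: mid=5
arr[mid]=12<17: swap arr[4],arr[5]; lo=5,mid=6 → 10 1 3 5 12 17 15 14 6 11 8
arr[mid]=15<17: swap arr[5],arr[6]; lo=6,mid=7 → 10 1 3 5 12 15 17 14 6 11 8
arr[mid]=14<17: swap arr[6],arr[7]; lo=7,mid=8 → 10 1 3 5 12 15 14 17 6 11 8
arr[mid]=6<17: swap arr[7],arr[8]; lo=8,mid=9 → 10 1 3 5 12 15 14 6 17 11 8
arr[mid]=11<17: swap arr[8],arr[9]; lo=9,mid=10 → 10 1 3 5 12 15 14 6 11 17 8
arr[mid]=8<17: swap arr[9],arr[10]; lo=10,mid=11 → 10 1 3 5 12 15 14 6 11 8 17
end: lo=10, hi=10; arr = 10 1 3 5 12 15 14 6 11 8 17

(10, 10)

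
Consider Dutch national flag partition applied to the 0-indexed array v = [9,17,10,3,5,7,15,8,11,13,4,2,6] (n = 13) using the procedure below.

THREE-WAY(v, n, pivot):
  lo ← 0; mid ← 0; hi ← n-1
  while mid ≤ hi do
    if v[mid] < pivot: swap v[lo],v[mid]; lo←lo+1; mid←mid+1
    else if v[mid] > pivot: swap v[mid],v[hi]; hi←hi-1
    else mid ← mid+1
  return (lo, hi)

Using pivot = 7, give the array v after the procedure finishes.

[6,2,4,3,5,7,8,11,13,15,10,17,9]

pivot = 7; lo=0, mid=0, hi=12
v[mid]=9>7: swap v[0],v[12]; hi=11 → [6,17,10,3,5,7,15,8,11,13,4,2,9]
v[mid]=6<7: swap v[0],v[0]; lo=1,mid=1 → [6,17,10,3,5,7,15,8,11,13,4,2,9]
v[mid]=17>7: swap v[1],v[11]; hi=10 → [6,2,10,3,5,7,15,8,11,13,4,17,9]
v[mid]=2<7: swap v[1],v[1]; lo=2,mid=2 → [6,2,10,3,5,7,15,8,11,13,4,17,9]
v[mid]=10>7: swap v[2],v[10]; hi=9 → [6,2,4,3,5,7,15,8,11,13,10,17,9]
v[mid]=4<7: swap v[2],v[2]; lo=3,mid=3 → [6,2,4,3,5,7,15,8,11,13,10,17,9]
v[mid]=3<7: swap v[3],v[3]; lo=4,mid=4 → [6,2,4,3,5,7,15,8,11,13,10,17,9]
v[mid]=5<7: swap v[4],v[4]; lo=5,mid=5 → [6,2,4,3,5,7,15,8,11,13,10,17,9]
v[mid]=7=7: mid=6
v[mid]=15>7: swap v[6],v[9]; hi=8 → [6,2,4,3,5,7,13,8,11,15,10,17,9]
v[mid]=13>7: swap v[6],v[8]; hi=7 → [6,2,4,3,5,7,11,8,13,15,10,17,9]
v[mid]=11>7: swap v[6],v[7]; hi=6 → [6,2,4,3,5,7,8,11,13,15,10,17,9]
v[mid]=8>7: swap v[6],v[6]; hi=5 → [6,2,4,3,5,7,8,11,13,15,10,17,9]
end: lo=5, hi=5; v = [6,2,4,3,5,7,8,11,13,15,10,17,9]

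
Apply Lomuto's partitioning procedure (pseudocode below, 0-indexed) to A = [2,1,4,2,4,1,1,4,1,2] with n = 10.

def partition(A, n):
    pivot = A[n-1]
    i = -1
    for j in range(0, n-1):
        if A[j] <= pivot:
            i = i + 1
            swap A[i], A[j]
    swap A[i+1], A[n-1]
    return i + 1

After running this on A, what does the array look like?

pivot=2, i=-1
j=0: 2≤2, i=0, swap(0,0) ⇒ [2,1,4,2,4,1,1,4,1,2]
j=1: 1≤2, i=1, swap(1,1) ⇒ [2,1,4,2,4,1,1,4,1,2]
j=2: 4>2, skip
j=3: 2≤2, i=2, swap(2,3) ⇒ [2,1,2,4,4,1,1,4,1,2]
j=4: 4>2, skip
j=5: 1≤2, i=3, swap(3,5) ⇒ [2,1,2,1,4,4,1,4,1,2]
j=6: 1≤2, i=4, swap(4,6) ⇒ [2,1,2,1,1,4,4,4,1,2]
j=7: 4>2, skip
j=8: 1≤2, i=5, swap(5,8) ⇒ [2,1,2,1,1,1,4,4,4,2]
swap(6,9) ⇒ [2,1,2,1,1,1,2,4,4,4]; return 6

[2,1,2,1,1,1,2,4,4,4]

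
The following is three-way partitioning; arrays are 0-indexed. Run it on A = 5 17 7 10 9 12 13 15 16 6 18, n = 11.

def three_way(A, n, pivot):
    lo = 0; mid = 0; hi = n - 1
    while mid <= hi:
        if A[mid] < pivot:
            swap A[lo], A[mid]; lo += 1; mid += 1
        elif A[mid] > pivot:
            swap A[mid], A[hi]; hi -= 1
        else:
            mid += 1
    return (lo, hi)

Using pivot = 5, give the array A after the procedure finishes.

pivot = 5; lo=0, mid=0, hi=10
A[mid]=5=5: mid=1
A[mid]=17>5: swap A[1],A[10]; hi=9 → 5 18 7 10 9 12 13 15 16 6 17
A[mid]=18>5: swap A[1],A[9]; hi=8 → 5 6 7 10 9 12 13 15 16 18 17
A[mid]=6>5: swap A[1],A[8]; hi=7 → 5 16 7 10 9 12 13 15 6 18 17
A[mid]=16>5: swap A[1],A[7]; hi=6 → 5 15 7 10 9 12 13 16 6 18 17
A[mid]=15>5: swap A[1],A[6]; hi=5 → 5 13 7 10 9 12 15 16 6 18 17
A[mid]=13>5: swap A[1],A[5]; hi=4 → 5 12 7 10 9 13 15 16 6 18 17
A[mid]=12>5: swap A[1],A[4]; hi=3 → 5 9 7 10 12 13 15 16 6 18 17
A[mid]=9>5: swap A[1],A[3]; hi=2 → 5 10 7 9 12 13 15 16 6 18 17
A[mid]=10>5: swap A[1],A[2]; hi=1 → 5 7 10 9 12 13 15 16 6 18 17
A[mid]=7>5: swap A[1],A[1]; hi=0 → 5 7 10 9 12 13 15 16 6 18 17
end: lo=0, hi=0; A = 5 7 10 9 12 13 15 16 6 18 17

5 7 10 9 12 13 15 16 6 18 17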